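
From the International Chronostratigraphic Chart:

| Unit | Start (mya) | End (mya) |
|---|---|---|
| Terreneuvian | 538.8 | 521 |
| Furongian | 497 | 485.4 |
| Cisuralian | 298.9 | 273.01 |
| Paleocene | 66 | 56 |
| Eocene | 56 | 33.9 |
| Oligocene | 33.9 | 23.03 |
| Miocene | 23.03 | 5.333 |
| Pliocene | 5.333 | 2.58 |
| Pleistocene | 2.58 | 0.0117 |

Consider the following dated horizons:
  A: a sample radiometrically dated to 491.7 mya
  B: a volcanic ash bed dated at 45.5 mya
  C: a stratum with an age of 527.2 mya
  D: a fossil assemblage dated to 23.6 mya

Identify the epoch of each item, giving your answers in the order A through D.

Match each age against the start–end ranges in the excerpt: A = 491.7 Ma → Furongian (497–485.4); B = 45.5 Ma → Eocene (56–33.9); C = 527.2 Ma → Terreneuvian (538.8–521); D = 23.6 Ma → Oligocene (33.9–23.03).

A — Furongian; B — Eocene; C — Terreneuvian; D — Oligocene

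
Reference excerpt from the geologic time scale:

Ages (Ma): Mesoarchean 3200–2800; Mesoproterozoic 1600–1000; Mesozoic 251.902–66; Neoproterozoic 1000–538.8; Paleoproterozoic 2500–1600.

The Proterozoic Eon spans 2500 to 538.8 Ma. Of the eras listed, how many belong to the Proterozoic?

3

Eras inside 2500–538.8 Ma: Paleoproterozoic, Mesoproterozoic, Neoproterozoic — 3 in total.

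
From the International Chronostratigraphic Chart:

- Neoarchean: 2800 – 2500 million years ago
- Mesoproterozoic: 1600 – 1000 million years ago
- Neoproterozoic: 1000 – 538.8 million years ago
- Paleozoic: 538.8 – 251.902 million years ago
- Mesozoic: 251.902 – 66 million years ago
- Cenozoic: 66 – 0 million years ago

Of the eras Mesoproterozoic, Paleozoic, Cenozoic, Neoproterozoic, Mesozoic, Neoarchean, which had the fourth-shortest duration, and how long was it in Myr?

Start − end for each: Mesoproterozoic 1600 − 1000 = 600; Paleozoic 538.8 − 251.902 = 286.898; Cenozoic 66 − 0 = 66; Neoproterozoic 1000 − 538.8 = 461.2; Mesozoic 251.902 − 66 = 185.902; Neoarchean 2800 − 2500 = 300.
Ranking these from shortest: Cenozoic < Mesozoic < Paleozoic < Neoarchean < Neoproterozoic < Mesoproterozoic.
Position 4 in that ranking is Neoarchean, which lasted 300 Myr.

Neoarchean, 300 million years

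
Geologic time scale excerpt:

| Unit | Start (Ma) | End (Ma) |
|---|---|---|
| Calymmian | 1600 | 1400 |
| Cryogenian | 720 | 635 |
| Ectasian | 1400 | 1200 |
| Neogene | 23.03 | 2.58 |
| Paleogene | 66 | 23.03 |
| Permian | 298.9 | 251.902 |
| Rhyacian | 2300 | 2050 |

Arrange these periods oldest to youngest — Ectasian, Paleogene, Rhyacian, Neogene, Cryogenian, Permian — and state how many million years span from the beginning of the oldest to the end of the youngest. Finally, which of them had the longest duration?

Rhyacian → Ectasian → Cryogenian → Permian → Paleogene → Neogene; total span 2297.42 Myr; longest is Rhyacian

Start ages (Ma): Rhyacian 2300, Ectasian 1400, Cryogenian 720, Permian 298.9, Paleogene 66, Neogene 23.03.
Ordered oldest to youngest: Rhyacian, Ectasian, Cryogenian, Permian, Paleogene, Neogene.
Span = 2300 − 2.58 = 2297.42 Myr.
Durations: Neogene 20.45, Permian 46.998, Paleogene 42.97, Ectasian 200, Rhyacian 250, Cryogenian 85 → longest is Rhyacian (250 Myr).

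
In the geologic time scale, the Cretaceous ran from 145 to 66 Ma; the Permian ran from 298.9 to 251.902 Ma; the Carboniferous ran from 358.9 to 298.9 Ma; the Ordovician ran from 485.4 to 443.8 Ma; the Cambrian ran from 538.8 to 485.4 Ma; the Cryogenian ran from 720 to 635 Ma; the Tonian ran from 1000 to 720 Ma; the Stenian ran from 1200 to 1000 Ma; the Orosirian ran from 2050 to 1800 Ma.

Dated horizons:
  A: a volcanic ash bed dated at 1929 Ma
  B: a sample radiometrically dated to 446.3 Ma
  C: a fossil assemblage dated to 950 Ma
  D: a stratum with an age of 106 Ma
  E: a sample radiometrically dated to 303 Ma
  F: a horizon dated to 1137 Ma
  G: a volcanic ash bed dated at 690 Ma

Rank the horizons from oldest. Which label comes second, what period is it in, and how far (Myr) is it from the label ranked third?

F, in the Stenian; 187 million years to C

Larger Ma means older, so oldest first: A 1929 > F 1137 > C 950 > G 690 > B 446.3 > E 303 > D 106.
Counting 2 along gives F (1137 Ma); the excerpt puts that inside the Stenian, 1200–1000 Ma.
Next in line is C (950 Ma), and 1137 − 950 = 187 Myr.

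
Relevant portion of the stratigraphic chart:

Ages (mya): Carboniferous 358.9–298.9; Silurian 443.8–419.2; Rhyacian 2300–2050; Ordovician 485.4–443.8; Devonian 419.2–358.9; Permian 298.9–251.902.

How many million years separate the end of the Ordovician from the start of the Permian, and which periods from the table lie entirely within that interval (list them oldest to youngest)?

The Ordovician closes at 443.8 Ma and the Permian opens at 298.9 Ma, so the interval is 443.8 − 298.9 = 144.9 Myr.
A period fits inside if it starts at or after 443.8 Ma and ends at or before 298.9 Ma; oldest first that gives Silurian, Devonian, Carboniferous.

144.9 million years; Silurian, Devonian, Carboniferous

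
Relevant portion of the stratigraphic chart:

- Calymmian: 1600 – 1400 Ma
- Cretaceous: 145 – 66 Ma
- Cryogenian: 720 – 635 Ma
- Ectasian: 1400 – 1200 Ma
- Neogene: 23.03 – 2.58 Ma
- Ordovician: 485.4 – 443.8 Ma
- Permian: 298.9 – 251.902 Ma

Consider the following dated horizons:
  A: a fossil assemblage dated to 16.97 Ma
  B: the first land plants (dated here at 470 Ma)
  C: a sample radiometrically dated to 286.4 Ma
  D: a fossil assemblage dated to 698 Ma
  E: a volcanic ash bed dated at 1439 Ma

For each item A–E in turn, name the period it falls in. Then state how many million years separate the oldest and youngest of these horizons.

A — Neogene; B — Ordovician; C — Permian; D — Cryogenian; E — Calymmian; span 1422.03 million years

Match each age against the start–end ranges in the excerpt: A = 16.97 Ma → Neogene (23.03–2.58); B = 470 Ma → Ordovician (485.4–443.8); C = 286.4 Ma → Permian (298.9–251.902); D = 698 Ma → Cryogenian (720–635); E = 1439 Ma → Calymmian (1600–1400).
The largest age is 1439 Ma and the smallest is 16.97 Ma; their difference is 1422.03 Myr.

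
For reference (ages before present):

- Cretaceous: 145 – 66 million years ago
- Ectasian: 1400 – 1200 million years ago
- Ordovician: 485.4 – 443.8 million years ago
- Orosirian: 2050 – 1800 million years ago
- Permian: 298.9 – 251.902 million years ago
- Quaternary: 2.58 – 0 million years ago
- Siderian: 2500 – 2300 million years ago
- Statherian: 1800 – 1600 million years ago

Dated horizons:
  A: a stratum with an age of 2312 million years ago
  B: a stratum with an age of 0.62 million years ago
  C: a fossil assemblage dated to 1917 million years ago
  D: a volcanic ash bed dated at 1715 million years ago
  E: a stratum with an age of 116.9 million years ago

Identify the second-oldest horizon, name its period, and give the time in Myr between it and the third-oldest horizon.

Larger Ma means older, so oldest first: A 2312 > C 1917 > D 1715 > E 116.9 > B 0.62.
Counting 2 along gives C (1917 Ma); the excerpt puts that inside the Orosirian, 2050–1800 Ma.
Next in line is D (1715 Ma), and 1917 − 1715 = 202 Myr.

C, in the Orosirian; 202 million years to D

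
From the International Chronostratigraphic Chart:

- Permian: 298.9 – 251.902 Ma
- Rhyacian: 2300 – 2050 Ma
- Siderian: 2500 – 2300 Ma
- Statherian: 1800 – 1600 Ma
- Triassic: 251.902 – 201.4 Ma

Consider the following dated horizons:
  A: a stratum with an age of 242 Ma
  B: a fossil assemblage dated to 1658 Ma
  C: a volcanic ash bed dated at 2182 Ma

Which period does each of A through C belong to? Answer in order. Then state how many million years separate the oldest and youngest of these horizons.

A — Triassic; B — Statherian; C — Rhyacian; span 1940 million years

A: 242 Ma lies in 251.902–201.4 Ma, so Triassic.
B: 1658 Ma lies in 1800–1600 Ma, so Statherian.
C: 2182 Ma lies in 2300–2050 Ma, so Rhyacian.
Oldest = 2182 Ma, youngest = 242 Ma → span 1940 Myr.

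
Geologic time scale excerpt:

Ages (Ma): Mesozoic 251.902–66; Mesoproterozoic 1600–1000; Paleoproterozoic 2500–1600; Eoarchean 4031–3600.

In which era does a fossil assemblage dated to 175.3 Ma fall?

Mesozoic

175.3 Ma lies between 251.902 and 66 Ma, so it falls in the Mesozoic.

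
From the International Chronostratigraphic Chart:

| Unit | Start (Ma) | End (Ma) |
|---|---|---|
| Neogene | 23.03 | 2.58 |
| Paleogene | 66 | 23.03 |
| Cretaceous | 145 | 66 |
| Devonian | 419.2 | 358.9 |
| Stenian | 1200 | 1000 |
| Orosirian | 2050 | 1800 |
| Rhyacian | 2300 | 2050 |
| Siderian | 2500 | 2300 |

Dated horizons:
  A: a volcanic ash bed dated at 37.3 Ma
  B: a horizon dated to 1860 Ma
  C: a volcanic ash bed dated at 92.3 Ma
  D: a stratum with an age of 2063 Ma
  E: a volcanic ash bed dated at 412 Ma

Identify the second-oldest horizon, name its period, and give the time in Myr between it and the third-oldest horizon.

Sorted oldest-first by Ma: D (2063), B (1860), E (412), C (92.3), A (37.3).
The second oldest is B at 1860 Ma, which lies in 2050–1800 Ma: the Orosirian.
The third oldest is E at 412 Ma; separation = |1860 − 412| = 1448 Myr.

B, in the Orosirian; 1448 million years to E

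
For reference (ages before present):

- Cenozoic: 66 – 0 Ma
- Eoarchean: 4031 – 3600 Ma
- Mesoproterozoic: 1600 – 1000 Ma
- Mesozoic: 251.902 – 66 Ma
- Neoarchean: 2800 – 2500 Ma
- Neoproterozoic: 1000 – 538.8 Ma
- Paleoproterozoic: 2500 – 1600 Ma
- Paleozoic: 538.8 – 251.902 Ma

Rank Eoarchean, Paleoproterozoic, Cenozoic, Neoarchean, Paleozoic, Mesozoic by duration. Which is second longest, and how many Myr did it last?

Durations: Eoarchean 431; Paleoproterozoic 900; Cenozoic 66; Neoarchean 300; Paleozoic 286.898; Mesozoic 185.902 Myr.
Sorted longest-first: Paleoproterozoic (900), Eoarchean (431), Neoarchean (300), Paleozoic (286.898), Mesozoic (185.902), Cenozoic (66).
The second longest is Eoarchean at 431 Myr.

Eoarchean, 431 million years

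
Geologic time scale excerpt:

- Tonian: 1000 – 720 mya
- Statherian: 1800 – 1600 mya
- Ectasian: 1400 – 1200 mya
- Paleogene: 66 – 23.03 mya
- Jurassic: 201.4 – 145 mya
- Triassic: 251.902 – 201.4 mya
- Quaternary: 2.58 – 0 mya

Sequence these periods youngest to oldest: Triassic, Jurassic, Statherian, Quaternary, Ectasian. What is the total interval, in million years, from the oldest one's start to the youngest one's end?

From the excerpt: Triassic 251.902–201.4; Jurassic 201.4–145; Statherian 1800–1600; Quaternary 2.58–0; Ectasian 1400–1200 (Ma).
Larger Ma is earlier, so the oldest is Statherian and the youngest is Quaternary; youngest to oldest: Quaternary, Jurassic, Triassic, Ectasian, Statherian.
Oldest start 1800 minus youngest end 0 gives 1800 Myr overall.

Quaternary, Jurassic, Triassic, Ectasian, Statherian; total span 1800 Myr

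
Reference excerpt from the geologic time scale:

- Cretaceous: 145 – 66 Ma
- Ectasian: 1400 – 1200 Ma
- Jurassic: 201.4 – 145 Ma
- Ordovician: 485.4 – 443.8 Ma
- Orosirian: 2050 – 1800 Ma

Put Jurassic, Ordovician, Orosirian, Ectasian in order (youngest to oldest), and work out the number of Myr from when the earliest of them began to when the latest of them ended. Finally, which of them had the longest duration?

Jurassic → Ordovician → Ectasian → Orosirian; total span 1905 Myr; longest is Orosirian

From the excerpt: Jurassic 201.4–145; Ordovician 485.4–443.8; Orosirian 2050–1800; Ectasian 1400–1200 (Ma).
Larger Ma is earlier, so the oldest is Orosirian and the youngest is Jurassic; youngest to oldest: Jurassic, Ordovician, Ectasian, Orosirian.
Oldest start 2050 minus youngest end 145 gives 1905 Myr overall.
Individual lengths (start − end): Jurassic 56.4; Orosirian 250; Ectasian 200; Ordovician 41.6. The largest is Orosirian at 250 Myr.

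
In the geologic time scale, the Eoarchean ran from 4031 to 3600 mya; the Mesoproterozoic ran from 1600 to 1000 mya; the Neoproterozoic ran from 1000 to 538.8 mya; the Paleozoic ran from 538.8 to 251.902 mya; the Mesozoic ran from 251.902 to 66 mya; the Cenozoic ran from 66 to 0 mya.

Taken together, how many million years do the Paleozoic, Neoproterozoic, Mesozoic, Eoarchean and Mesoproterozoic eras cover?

Each duration: Paleozoic = 286.898; Neoproterozoic = 461.2; Mesozoic = 185.902; Eoarchean = 431; Mesoproterozoic = 600.
Sum: 286.898 + 461.2 + 185.902 + 431 + 600 = 1965 Myr.

1965 million years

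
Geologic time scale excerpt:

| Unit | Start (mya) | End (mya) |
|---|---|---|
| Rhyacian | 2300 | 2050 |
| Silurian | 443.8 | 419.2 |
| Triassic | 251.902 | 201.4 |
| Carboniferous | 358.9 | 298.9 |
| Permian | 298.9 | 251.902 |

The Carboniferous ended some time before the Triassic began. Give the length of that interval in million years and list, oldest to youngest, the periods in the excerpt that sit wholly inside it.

End of Carboniferous = 298.9 Ma; start of Triassic = 251.902 Ma.
Gap = 298.9 − 251.902 = 46.998 Myr.
Periods wholly inside 298.9–251.902 Ma: Permian (298.9–251.902).

46.998 million years; Permian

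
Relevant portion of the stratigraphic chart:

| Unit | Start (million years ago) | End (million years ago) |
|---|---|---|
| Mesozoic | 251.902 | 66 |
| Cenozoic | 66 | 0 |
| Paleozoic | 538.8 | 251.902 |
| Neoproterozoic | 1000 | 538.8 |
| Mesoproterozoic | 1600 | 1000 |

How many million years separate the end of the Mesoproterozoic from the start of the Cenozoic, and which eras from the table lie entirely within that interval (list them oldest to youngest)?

End of Mesoproterozoic = 1000 Ma; start of Cenozoic = 66 Ma.
Gap = 1000 − 66 = 934 Myr.
Eras wholly inside 1000–66 Ma: Neoproterozoic (1000–538.8), Paleozoic (538.8–251.902), Mesozoic (251.902–66).

934 million years; Neoproterozoic, Paleozoic, Mesozoic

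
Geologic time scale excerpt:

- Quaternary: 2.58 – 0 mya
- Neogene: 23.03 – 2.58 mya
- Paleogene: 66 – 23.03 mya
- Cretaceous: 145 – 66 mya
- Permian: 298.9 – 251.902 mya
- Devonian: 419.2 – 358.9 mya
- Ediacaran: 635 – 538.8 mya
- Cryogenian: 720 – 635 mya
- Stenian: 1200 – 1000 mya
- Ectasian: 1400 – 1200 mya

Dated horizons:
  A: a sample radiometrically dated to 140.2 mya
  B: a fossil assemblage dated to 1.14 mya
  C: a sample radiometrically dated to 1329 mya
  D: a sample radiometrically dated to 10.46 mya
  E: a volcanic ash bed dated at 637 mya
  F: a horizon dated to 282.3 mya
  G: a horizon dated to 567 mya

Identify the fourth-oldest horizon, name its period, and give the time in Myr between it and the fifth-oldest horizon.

Sorted oldest-first by Ma: C (1329), E (637), G (567), F (282.3), A (140.2), D (10.46), B (1.14).
The fourth oldest is F at 282.3 Ma, which lies in 298.9–251.902 Ma: the Permian.
The fifth oldest is A at 140.2 Ma; separation = |282.3 − 140.2| = 142.1 Myr.

F, in the Permian; 142.1 million years to A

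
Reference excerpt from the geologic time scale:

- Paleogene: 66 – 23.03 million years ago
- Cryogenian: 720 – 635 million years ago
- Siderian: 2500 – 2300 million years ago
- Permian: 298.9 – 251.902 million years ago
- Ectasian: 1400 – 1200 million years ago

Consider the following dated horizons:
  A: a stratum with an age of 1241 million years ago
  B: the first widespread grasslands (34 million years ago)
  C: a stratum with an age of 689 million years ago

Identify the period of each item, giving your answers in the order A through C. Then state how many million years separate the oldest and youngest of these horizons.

A: 1241 Ma lies in 1400–1200 Ma, so Ectasian.
B: 34 Ma lies in 66–23.03 Ma, so Paleogene.
C: 689 Ma lies in 720–635 Ma, so Cryogenian.
Oldest = 1241 Ma, youngest = 34 Ma → span 1207 Myr.

A — Ectasian; B — Paleogene; C — Cryogenian; span 1207 million years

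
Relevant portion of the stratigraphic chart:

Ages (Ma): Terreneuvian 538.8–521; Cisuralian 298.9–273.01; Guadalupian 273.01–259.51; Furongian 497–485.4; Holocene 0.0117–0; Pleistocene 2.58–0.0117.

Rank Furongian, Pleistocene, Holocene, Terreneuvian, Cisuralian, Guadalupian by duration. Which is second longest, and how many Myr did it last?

Terreneuvian, 17.8 million years

Durations: Furongian 11.6; Pleistocene 2.5683; Holocene 0.0117; Terreneuvian 17.8; Cisuralian 25.89; Guadalupian 13.5 Myr.
Sorted longest-first: Cisuralian (25.89), Terreneuvian (17.8), Guadalupian (13.5), Furongian (11.6), Pleistocene (2.5683), Holocene (0.0117).
The second longest is Terreneuvian at 17.8 Myr.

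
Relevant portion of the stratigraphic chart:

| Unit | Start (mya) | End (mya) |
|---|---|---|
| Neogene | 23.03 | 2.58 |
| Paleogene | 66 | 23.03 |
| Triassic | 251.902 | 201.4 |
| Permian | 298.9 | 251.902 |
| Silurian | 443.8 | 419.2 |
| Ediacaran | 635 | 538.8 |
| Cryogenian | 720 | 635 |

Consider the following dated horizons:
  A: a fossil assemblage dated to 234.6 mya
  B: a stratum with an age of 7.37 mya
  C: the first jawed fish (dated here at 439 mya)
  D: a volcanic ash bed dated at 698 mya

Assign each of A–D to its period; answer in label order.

Match each age against the start–end ranges in the excerpt: A = 234.6 Ma → Triassic (251.902–201.4); B = 7.37 Ma → Neogene (23.03–2.58); C = 439 Ma → Silurian (443.8–419.2); D = 698 Ma → Cryogenian (720–635).

A — Triassic; B — Neogene; C — Silurian; D — Cryogenian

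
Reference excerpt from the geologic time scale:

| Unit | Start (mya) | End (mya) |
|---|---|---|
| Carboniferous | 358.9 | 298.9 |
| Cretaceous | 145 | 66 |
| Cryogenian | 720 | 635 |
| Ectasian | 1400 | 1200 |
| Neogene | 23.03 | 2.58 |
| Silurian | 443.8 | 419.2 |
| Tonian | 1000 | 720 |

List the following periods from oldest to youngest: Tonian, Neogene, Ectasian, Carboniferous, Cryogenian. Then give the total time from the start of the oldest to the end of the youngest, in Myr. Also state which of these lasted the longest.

Ectasian → Tonian → Cryogenian → Carboniferous → Neogene; total span 1397.42 Myr; longest is Tonian

Start ages (Ma): Ectasian 1400, Tonian 1000, Cryogenian 720, Carboniferous 358.9, Neogene 23.03.
Ordered oldest to youngest: Ectasian, Tonian, Cryogenian, Carboniferous, Neogene.
Span = 1400 − 2.58 = 1397.42 Myr.
Durations: Cryogenian 85, Tonian 280, Carboniferous 60, Neogene 20.45, Ectasian 200 → longest is Tonian (280 Myr).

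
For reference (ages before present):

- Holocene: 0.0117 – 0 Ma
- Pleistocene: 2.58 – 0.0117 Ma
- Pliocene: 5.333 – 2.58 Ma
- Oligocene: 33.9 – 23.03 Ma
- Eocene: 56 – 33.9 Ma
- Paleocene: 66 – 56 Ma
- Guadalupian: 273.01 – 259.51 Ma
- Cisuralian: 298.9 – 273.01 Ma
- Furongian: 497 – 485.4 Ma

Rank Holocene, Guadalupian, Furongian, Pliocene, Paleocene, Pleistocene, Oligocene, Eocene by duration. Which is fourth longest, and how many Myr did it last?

Oligocene, 10.87 million years

Start − end for each: Holocene 0.0117 − 0 = 0.0117; Guadalupian 273.01 − 259.51 = 13.5; Furongian 497 − 485.4 = 11.6; Pliocene 5.333 − 2.58 = 2.753; Paleocene 66 − 56 = 10; Pleistocene 2.58 − 0.0117 = 2.5683; Oligocene 33.9 − 23.03 = 10.87; Eocene 56 − 33.9 = 22.1.
Ranking these from longest: Eocene > Guadalupian > Furongian > Oligocene > Paleocene > Pliocene > Pleistocene > Holocene.
Position 4 in that ranking is Oligocene, which lasted 10.87 Myr.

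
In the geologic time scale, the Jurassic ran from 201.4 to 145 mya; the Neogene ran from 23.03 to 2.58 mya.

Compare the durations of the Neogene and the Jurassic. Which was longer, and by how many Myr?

Jurassic, by 35.95 million years

Neogene: 23.03 − 2.58 = 20.45 Myr.
Jurassic: 201.4 − 145 = 56.4 Myr.
Difference: 56.4 − 20.45 = 35.95 Myr, so the Jurassic was longer.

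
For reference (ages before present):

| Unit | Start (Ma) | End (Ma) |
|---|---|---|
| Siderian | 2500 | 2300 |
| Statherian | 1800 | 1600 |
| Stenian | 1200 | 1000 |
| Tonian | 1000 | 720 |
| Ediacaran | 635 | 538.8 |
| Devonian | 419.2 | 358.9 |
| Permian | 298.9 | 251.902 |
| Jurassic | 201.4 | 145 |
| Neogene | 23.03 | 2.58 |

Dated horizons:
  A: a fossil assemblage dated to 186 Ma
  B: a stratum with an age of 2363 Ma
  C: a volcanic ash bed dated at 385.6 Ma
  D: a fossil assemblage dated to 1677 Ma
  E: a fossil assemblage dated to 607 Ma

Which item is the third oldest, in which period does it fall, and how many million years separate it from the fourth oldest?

E, in the Ediacaran; 221.4 million years to C

Sorted oldest-first by Ma: B (2363), D (1677), E (607), C (385.6), A (186).
The third oldest is E at 607 Ma, which lies in 635–538.8 Ma: the Ediacaran.
The fourth oldest is C at 385.6 Ma; separation = |607 − 385.6| = 221.4 Myr.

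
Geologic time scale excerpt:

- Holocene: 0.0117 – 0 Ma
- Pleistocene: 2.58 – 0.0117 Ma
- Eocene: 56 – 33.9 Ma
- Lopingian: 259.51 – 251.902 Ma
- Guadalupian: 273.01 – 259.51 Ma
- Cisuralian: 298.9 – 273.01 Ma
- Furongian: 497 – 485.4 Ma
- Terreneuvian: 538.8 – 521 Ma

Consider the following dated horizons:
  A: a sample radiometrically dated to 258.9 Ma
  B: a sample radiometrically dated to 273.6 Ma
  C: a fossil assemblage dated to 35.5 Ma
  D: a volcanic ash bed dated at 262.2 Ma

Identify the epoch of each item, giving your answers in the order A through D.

Match each age against the start–end ranges in the excerpt: A = 258.9 Ma → Lopingian (259.51–251.902); B = 273.6 Ma → Cisuralian (298.9–273.01); C = 35.5 Ma → Eocene (56–33.9); D = 262.2 Ma → Guadalupian (273.01–259.51).

A — Lopingian; B — Cisuralian; C — Eocene; D — Guadalupian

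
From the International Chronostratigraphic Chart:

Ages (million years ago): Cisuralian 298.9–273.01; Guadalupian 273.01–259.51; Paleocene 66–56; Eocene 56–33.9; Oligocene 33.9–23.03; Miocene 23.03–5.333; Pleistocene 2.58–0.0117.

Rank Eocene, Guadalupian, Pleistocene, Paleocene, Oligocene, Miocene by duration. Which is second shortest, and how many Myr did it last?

Durations: Eocene 22.1; Guadalupian 13.5; Pleistocene 2.5683; Paleocene 10; Oligocene 10.87; Miocene 17.697 Myr.
Sorted shortest-first: Pleistocene (2.5683), Paleocene (10), Oligocene (10.87), Guadalupian (13.5), Miocene (17.697), Eocene (22.1).
The second shortest is Paleocene at 10 Myr.

Paleocene, 10 million years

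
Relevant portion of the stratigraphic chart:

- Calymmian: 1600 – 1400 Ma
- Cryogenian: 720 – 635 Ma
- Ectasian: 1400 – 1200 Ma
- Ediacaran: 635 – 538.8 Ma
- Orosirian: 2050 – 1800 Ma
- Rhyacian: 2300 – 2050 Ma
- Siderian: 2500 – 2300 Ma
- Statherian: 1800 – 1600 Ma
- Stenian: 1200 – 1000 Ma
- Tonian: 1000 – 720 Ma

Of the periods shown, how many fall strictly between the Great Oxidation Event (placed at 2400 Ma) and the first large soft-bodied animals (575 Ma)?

The older date is 2400 Ma and the younger is 575 Ma.
Periods with start < 2400 and end > 575 Ma: Rhyacian (2300–2050), Orosirian (2050–1800), Statherian (1800–1600), Calymmian (1600–1400), Ectasian (1400–1200), Stenian (1200–1000), Tonian (1000–720), Cryogenian (720–635).
That is 8 complete periods.

8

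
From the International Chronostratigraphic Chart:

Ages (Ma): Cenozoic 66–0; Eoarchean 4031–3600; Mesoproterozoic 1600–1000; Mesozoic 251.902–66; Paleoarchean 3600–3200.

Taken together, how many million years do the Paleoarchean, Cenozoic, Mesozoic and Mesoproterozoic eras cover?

1251.902 million years

Duration is start − end for each: (3600 − 3200) + (66 − 0) + (251.902 − 66) + (1600 − 1000).
That is 400 + 66 + 185.902 + 600, which totals 1251.902 million years.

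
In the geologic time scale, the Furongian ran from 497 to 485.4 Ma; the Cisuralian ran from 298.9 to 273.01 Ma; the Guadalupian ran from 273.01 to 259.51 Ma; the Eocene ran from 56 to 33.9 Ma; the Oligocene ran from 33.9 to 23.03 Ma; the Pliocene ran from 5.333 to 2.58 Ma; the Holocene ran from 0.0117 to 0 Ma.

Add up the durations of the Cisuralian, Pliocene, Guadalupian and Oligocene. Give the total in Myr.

Each duration: Cisuralian = 25.89; Pliocene = 2.753; Guadalupian = 13.5; Oligocene = 10.87.
Sum: 25.89 + 2.753 + 13.5 + 10.87 = 53.013 Myr.

53.013 million years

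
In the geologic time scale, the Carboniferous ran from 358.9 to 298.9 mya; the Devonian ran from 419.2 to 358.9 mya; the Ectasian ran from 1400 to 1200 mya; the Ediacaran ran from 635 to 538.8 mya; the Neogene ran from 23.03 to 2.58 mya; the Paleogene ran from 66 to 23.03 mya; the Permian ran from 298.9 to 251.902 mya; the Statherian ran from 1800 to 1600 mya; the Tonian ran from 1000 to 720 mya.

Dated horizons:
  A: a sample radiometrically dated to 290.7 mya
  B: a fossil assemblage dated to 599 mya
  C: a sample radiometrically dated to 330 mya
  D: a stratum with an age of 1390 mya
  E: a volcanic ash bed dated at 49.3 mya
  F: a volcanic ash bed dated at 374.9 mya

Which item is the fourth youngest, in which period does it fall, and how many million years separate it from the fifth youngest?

F, in the Devonian; 224.1 million years to B

Sorted youngest-first by Ma: E (49.3), A (290.7), C (330), F (374.9), B (599), D (1390).
The fourth youngest is F at 374.9 Ma, which lies in 419.2–358.9 Ma: the Devonian.
The fifth youngest is B at 599 Ma; separation = |374.9 − 599| = 224.1 Myr.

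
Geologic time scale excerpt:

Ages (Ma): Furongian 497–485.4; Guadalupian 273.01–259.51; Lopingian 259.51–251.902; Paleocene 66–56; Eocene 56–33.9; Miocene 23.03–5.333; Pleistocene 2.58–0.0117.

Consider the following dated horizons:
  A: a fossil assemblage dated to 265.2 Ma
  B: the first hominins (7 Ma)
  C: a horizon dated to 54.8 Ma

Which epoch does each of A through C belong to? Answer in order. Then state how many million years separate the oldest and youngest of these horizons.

A — Guadalupian; B — Miocene; C — Eocene; span 258.2 million years

A: 265.2 Ma lies in 273.01–259.51 Ma, so Guadalupian.
B: 7 Ma lies in 23.03–5.333 Ma, so Miocene.
C: 54.8 Ma lies in 56–33.9 Ma, so Eocene.
Oldest = 265.2 Ma, youngest = 7 Ma → span 258.2 Myr.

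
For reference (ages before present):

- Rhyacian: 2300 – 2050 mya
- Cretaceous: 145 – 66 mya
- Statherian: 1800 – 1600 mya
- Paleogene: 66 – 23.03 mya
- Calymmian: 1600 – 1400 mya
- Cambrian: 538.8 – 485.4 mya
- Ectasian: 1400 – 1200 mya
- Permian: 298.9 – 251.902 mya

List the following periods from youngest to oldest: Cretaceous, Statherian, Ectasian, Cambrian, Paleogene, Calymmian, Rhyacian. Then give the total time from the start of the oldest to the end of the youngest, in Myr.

Paleogene, Cretaceous, Cambrian, Ectasian, Calymmian, Statherian, Rhyacian; total span 2276.97 Myr

From the excerpt: Cretaceous 145–66; Statherian 1800–1600; Ectasian 1400–1200; Cambrian 538.8–485.4; Paleogene 66–23.03; Calymmian 1600–1400; Rhyacian 2300–2050 (Ma).
Larger Ma is earlier, so the oldest is Rhyacian and the youngest is Paleogene; youngest to oldest: Paleogene, Cretaceous, Cambrian, Ectasian, Calymmian, Statherian, Rhyacian.
Oldest start 2300 minus youngest end 23.03 gives 2276.97 Myr overall.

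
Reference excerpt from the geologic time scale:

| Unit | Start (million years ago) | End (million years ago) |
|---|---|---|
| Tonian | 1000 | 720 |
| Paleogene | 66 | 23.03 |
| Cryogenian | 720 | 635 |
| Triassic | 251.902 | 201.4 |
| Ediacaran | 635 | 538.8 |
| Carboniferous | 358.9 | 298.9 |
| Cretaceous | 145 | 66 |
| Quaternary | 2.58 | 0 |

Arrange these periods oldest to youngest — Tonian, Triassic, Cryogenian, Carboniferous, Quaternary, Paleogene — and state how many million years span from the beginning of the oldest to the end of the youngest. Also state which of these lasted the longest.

From the excerpt: Tonian 1000–720; Triassic 251.902–201.4; Cryogenian 720–635; Carboniferous 358.9–298.9; Quaternary 2.58–0; Paleogene 66–23.03 (Ma).
Larger Ma is earlier, so the oldest is Tonian and the youngest is Quaternary; oldest to youngest: Tonian, Cryogenian, Carboniferous, Triassic, Paleogene, Quaternary.
Oldest start 1000 minus youngest end 0 gives 1000 Myr overall.
Individual lengths (start − end): Cryogenian 85; Paleogene 42.97; Carboniferous 60; Tonian 280; Triassic 50.502; Quaternary 2.58. The largest is Tonian at 280 Myr.

Tonian, Cryogenian, Carboniferous, Triassic, Paleogene, Quaternary; total span 1000 Myr; longest is Tonian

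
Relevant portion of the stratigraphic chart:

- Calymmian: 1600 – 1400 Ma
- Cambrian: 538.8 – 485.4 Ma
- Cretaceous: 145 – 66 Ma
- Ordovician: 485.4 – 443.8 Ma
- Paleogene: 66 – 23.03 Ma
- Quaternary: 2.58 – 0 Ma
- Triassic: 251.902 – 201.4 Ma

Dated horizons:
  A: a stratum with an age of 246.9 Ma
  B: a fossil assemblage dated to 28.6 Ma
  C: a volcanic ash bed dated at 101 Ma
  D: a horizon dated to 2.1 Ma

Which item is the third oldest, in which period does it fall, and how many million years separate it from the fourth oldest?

B, in the Paleogene; 26.5 million years to D

Larger Ma means older, so oldest first: A 246.9 > C 101 > B 28.6 > D 2.1.
Counting 3 along gives B (28.6 Ma); the excerpt puts that inside the Paleogene, 66–23.03 Ma.
Next in line is D (2.1 Ma), and 28.6 − 2.1 = 26.5 Myr.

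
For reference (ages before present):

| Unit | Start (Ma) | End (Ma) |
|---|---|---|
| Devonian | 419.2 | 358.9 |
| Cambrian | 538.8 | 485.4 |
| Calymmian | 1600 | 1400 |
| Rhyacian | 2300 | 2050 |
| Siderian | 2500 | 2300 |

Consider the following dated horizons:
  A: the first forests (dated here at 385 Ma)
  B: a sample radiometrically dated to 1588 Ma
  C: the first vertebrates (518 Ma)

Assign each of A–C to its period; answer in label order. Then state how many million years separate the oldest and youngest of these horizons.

A — Devonian; B — Calymmian; C — Cambrian; span 1203 million years

A: 385 Ma lies in 419.2–358.9 Ma, so Devonian.
B: 1588 Ma lies in 1600–1400 Ma, so Calymmian.
C: 518 Ma lies in 538.8–485.4 Ma, so Cambrian.
Oldest = 1588 Ma, youngest = 385 Ma → span 1203 Myr.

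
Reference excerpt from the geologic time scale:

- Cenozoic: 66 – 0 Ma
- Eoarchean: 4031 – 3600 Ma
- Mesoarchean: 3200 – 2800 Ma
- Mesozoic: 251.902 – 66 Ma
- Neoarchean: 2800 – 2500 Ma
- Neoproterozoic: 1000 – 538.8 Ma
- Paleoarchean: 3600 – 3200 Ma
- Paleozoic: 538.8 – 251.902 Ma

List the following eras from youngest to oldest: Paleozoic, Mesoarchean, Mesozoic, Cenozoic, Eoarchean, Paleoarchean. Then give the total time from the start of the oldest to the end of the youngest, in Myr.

Cenozoic, Mesozoic, Paleozoic, Mesoarchean, Paleoarchean, Eoarchean; total span 4031 Myr

From the excerpt: Paleozoic 538.8–251.902; Mesoarchean 3200–2800; Mesozoic 251.902–66; Cenozoic 66–0; Eoarchean 4031–3600; Paleoarchean 3600–3200 (Ma).
Larger Ma is earlier, so the oldest is Eoarchean and the youngest is Cenozoic; youngest to oldest: Cenozoic, Mesozoic, Paleozoic, Mesoarchean, Paleoarchean, Eoarchean.
Oldest start 4031 minus youngest end 0 gives 4031 Myr overall.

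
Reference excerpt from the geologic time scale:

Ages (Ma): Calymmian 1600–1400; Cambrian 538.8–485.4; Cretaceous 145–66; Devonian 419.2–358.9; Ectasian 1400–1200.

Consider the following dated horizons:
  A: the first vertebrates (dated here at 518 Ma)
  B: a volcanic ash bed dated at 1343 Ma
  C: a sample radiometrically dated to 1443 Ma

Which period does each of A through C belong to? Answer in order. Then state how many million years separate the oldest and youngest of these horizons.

A: 518 Ma lies in 538.8–485.4 Ma, so Cambrian.
B: 1343 Ma lies in 1400–1200 Ma, so Ectasian.
C: 1443 Ma lies in 1600–1400 Ma, so Calymmian.
Oldest = 1443 Ma, youngest = 518 Ma → span 925 Myr.

A — Cambrian; B — Ectasian; C — Calymmian; span 925 million years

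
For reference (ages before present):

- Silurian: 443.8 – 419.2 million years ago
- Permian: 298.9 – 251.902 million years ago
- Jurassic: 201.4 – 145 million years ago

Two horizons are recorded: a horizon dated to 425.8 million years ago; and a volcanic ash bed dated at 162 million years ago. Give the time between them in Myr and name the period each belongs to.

263.8 million years apart; the first in the Silurian, the second in the Jurassic

Elapsed time: 425.8 − 162 = 263.8 Myr.
425.8 Ma lies within 443.8–419.2 Ma: Silurian.
162 Ma lies within 201.4–145 Ma: Jurassic.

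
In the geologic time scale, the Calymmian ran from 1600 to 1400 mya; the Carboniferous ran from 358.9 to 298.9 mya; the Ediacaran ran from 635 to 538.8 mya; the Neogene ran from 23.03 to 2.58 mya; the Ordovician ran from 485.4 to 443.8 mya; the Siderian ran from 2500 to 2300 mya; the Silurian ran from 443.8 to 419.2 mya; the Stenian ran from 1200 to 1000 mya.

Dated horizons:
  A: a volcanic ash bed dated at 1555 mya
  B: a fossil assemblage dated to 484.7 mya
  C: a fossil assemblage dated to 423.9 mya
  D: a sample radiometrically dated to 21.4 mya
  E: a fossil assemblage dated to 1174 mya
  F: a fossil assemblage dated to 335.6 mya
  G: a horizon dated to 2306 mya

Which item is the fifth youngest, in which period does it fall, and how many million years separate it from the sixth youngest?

E, in the Stenian; 381 million years to A

Sorted youngest-first by Ma: D (21.4), F (335.6), C (423.9), B (484.7), E (1174), A (1555), G (2306).
The fifth youngest is E at 1174 Ma, which lies in 1200–1000 Ma: the Stenian.
The sixth youngest is A at 1555 Ma; separation = |1174 − 1555| = 381 Myr.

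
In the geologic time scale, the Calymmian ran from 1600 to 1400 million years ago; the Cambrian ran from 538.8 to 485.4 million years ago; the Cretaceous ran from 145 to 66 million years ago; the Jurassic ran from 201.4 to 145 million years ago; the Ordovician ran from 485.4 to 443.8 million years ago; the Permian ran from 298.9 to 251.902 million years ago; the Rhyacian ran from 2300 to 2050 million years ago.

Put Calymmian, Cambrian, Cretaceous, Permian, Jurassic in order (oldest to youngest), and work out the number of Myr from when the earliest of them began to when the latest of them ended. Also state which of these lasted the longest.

Calymmian → Cambrian → Permian → Jurassic → Cretaceous; total span 1534 Myr; longest is Calymmian

Start ages (Ma): Calymmian 1600, Cambrian 538.8, Permian 298.9, Jurassic 201.4, Cretaceous 145.
Ordered oldest to youngest: Calymmian, Cambrian, Permian, Jurassic, Cretaceous.
Span = 1600 − 66 = 1534 Myr.
Durations: Calymmian 200, Cambrian 53.4, Permian 46.998, Cretaceous 79, Jurassic 56.4 → longest is Calymmian (200 Myr).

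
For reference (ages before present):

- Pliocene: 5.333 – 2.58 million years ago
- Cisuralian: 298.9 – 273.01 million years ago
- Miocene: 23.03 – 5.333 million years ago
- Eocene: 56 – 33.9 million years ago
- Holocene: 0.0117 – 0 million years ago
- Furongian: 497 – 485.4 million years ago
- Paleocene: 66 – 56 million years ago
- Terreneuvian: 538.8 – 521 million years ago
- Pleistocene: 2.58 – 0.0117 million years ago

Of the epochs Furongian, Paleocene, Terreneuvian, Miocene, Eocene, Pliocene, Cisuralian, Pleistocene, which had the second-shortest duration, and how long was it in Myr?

Pliocene, 2.753 million years

Start − end for each: Furongian 497 − 485.4 = 11.6; Paleocene 66 − 56 = 10; Terreneuvian 538.8 − 521 = 17.8; Miocene 23.03 − 5.333 = 17.697; Eocene 56 − 33.9 = 22.1; Pliocene 5.333 − 2.58 = 2.753; Cisuralian 298.9 − 273.01 = 25.89; Pleistocene 2.58 − 0.0117 = 2.5683.
Ranking these from shortest: Pleistocene < Pliocene < Paleocene < Furongian < Miocene < Terreneuvian < Eocene < Cisuralian.
Position 2 in that ranking is Pliocene, which lasted 2.753 Myr.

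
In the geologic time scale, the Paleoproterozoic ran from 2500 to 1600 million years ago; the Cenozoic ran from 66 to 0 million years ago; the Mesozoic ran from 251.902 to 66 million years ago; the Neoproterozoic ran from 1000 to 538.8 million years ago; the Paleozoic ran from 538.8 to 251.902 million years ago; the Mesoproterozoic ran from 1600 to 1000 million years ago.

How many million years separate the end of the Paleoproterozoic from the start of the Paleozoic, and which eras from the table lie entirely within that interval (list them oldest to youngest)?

1061.2 million years; Mesoproterozoic, Neoproterozoic

End of Paleoproterozoic = 1600 Ma; start of Paleozoic = 538.8 Ma.
Gap = 1600 − 538.8 = 1061.2 Myr.
Eras wholly inside 1600–538.8 Ma: Mesoproterozoic (1600–1000), Neoproterozoic (1000–538.8).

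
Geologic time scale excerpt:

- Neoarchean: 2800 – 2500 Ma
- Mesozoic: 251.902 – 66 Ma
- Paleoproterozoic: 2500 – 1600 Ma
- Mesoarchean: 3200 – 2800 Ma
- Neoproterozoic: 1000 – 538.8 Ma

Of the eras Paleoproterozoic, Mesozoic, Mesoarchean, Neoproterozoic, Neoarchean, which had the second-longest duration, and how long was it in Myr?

Neoproterozoic, 461.2 million years

Start − end for each: Paleoproterozoic 2500 − 1600 = 900; Mesozoic 251.902 − 66 = 185.902; Mesoarchean 3200 − 2800 = 400; Neoproterozoic 1000 − 538.8 = 461.2; Neoarchean 2800 − 2500 = 300.
Ranking these from longest: Paleoproterozoic > Neoproterozoic > Mesoarchean > Neoarchean > Mesozoic.
Position 2 in that ranking is Neoproterozoic, which lasted 461.2 Myr.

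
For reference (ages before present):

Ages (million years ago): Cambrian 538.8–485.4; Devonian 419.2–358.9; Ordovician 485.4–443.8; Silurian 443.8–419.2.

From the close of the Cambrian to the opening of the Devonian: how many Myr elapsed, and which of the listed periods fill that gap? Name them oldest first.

66.2 million years; Ordovician, Silurian

End of Cambrian = 485.4 Ma; start of Devonian = 419.2 Ma.
Gap = 485.4 − 419.2 = 66.2 Myr.
Periods wholly inside 485.4–419.2 Ma: Ordovician (485.4–443.8), Silurian (443.8–419.2).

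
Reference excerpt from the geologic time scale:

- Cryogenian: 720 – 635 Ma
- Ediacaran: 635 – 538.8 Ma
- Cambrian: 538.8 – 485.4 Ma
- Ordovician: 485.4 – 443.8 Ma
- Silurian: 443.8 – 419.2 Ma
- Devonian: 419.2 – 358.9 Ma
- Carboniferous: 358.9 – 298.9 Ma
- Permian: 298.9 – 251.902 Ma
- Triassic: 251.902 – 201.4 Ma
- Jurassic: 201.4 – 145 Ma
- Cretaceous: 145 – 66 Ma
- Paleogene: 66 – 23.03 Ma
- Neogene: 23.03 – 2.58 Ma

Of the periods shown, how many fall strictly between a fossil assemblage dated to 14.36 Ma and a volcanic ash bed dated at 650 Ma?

11

The older date is 650 Ma and the younger is 14.36 Ma.
Periods with start < 650 and end > 14.36 Ma: Ediacaran (635–538.8), Cambrian (538.8–485.4), Ordovician (485.4–443.8), Silurian (443.8–419.2), Devonian (419.2–358.9), Carboniferous (358.9–298.9), Permian (298.9–251.902), Triassic (251.902–201.4), Jurassic (201.4–145), Cretaceous (145–66), Paleogene (66–23.03).
That is 11 complete periods.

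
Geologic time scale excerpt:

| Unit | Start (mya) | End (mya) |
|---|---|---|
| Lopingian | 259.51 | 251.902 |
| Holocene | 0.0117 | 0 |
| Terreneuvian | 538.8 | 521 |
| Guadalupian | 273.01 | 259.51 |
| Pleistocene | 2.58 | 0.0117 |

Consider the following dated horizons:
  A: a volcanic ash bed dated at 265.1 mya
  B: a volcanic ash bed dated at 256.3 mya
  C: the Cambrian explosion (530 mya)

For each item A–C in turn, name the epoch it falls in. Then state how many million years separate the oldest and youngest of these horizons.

A — Guadalupian; B — Lopingian; C — Terreneuvian; span 273.7 million years

A: 265.1 Ma lies in 273.01–259.51 Ma, so Guadalupian.
B: 256.3 Ma lies in 259.51–251.902 Ma, so Lopingian.
C: 530 Ma lies in 538.8–521 Ma, so Terreneuvian.
Oldest = 530 Ma, youngest = 256.3 Ma → span 273.7 Myr.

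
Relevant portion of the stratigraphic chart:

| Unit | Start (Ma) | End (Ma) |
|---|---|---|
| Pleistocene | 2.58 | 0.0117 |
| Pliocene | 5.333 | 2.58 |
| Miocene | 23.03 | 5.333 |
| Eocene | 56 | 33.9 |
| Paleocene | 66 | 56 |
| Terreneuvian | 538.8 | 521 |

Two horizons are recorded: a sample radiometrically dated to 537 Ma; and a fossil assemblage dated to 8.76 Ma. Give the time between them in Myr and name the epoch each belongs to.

528.24 million years apart; the first in the Terreneuvian, the second in the Miocene

Elapsed time: 537 − 8.76 = 528.24 Myr.
537 Ma lies within 538.8–521 Ma: Terreneuvian.
8.76 Ma lies within 23.03–5.333 Ma: Miocene.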